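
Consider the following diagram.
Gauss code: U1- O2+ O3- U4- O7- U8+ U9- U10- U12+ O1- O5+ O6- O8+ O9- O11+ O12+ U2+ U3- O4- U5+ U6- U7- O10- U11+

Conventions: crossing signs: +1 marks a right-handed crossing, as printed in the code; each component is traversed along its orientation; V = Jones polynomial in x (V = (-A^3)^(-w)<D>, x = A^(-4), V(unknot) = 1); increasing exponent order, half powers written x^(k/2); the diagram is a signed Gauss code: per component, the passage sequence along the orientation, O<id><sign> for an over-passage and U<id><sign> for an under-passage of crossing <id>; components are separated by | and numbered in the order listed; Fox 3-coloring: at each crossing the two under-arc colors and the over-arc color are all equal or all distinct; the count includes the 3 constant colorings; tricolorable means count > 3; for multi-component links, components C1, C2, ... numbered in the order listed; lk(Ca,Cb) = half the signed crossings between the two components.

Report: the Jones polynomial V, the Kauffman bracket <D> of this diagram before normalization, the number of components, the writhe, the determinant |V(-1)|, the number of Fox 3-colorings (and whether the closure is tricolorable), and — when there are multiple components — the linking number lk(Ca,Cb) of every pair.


V = -x^-4 + x^-3 + x^-1
<D> = A^-2 + A^6 - A^10 (w = -2)
1 component over 12 crossings, w = -2
9 Fox colorings among 3^12, |V(-1)| = 3: tricolorable
why: w = -2 shifts under R1 moves; the (-A^3)^(2) factor cancels that in V


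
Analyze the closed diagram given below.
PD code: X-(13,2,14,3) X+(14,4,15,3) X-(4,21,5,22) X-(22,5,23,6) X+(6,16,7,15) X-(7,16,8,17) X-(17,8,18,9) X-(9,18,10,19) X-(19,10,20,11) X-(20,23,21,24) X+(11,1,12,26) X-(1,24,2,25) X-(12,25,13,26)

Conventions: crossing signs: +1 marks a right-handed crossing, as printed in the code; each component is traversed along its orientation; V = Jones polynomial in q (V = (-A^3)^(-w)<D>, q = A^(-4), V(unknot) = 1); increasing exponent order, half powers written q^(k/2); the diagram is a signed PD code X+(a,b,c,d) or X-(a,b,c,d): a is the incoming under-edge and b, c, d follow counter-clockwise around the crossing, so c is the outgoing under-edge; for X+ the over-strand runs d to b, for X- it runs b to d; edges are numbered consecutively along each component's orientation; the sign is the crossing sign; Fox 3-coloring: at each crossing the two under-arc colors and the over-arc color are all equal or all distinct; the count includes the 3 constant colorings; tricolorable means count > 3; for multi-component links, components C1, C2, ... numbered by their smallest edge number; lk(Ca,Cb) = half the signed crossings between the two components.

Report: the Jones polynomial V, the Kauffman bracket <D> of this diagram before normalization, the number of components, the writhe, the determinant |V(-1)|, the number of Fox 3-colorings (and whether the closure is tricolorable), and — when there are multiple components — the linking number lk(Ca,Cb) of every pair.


Jones polynomial: V(q) = q^-8 - 2q^-7 + q^-6 - 2q^-5 + 2q^-4 + q^-2
<D> = -A^-13 - 2A^-5 + 2A^-1 - A^3 + 2A^7 - A^11; writhe -7
components 1, writhe -7 (13 crossings)
3-colorings: 27 of 3^13, det 9 — tricolorable
note: V spans 6 powers of q: at least 6 crossings in any diagram


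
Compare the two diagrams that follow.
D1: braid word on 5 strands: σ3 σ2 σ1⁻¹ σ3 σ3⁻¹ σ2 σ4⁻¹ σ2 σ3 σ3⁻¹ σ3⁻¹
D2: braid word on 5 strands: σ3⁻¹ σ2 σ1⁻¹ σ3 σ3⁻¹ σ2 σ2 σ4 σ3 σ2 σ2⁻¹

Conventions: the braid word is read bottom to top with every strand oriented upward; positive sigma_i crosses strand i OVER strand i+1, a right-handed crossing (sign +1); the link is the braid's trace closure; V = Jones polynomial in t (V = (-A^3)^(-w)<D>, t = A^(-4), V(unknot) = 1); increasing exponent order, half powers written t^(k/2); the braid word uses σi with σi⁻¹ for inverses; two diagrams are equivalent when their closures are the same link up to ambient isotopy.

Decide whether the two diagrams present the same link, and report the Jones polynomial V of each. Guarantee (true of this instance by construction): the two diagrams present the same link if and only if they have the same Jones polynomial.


equivalent: yes
D1 (bracket -A^-15 + A^-7 + A^-3 + A; 11 crossings at w = +1): V = -t^(1/2) - t^(3/2) - t^(5/2) + t^(9/2)
V(D2) = -t^(1/2) - t^(3/2) - t^(5/2) + t^(9/2)  (w +3, c 11, <D> = -A^-9 + A^-1 + A^3 + A^7)
key observation: D2 (11 crossings) and D1 (11) are Markov-related braid presentations


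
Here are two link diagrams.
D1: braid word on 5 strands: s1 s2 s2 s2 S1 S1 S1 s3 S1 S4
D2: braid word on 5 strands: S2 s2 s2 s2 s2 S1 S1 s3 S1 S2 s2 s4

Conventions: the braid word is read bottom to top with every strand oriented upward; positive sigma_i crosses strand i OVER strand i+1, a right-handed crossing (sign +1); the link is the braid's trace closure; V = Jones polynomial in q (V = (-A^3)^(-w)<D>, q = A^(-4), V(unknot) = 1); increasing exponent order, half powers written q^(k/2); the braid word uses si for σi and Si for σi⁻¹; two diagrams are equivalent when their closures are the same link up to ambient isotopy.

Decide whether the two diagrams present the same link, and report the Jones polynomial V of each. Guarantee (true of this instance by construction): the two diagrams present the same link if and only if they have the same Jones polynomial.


equivalent: yes
D1 (bracket -A^-12 + A^-8 - A^-4 + 3 - A^4 + A^8 - A^12; 10 crossings at w = 0): V = -q^-3 + q^-2 - q^-1 + 3 - q + q^2 - q^3
V(D2) = -q^-3 + q^-2 - q^-1 + 3 - q + q^2 - q^3  [12 crossings, <D> = -A^-6 + A^-2 - A^2 + 3A^6 - A^10 + A^14 - A^18, w = +2]
observation: one V(q) for all 2 diagrams — one class (guaranteed)


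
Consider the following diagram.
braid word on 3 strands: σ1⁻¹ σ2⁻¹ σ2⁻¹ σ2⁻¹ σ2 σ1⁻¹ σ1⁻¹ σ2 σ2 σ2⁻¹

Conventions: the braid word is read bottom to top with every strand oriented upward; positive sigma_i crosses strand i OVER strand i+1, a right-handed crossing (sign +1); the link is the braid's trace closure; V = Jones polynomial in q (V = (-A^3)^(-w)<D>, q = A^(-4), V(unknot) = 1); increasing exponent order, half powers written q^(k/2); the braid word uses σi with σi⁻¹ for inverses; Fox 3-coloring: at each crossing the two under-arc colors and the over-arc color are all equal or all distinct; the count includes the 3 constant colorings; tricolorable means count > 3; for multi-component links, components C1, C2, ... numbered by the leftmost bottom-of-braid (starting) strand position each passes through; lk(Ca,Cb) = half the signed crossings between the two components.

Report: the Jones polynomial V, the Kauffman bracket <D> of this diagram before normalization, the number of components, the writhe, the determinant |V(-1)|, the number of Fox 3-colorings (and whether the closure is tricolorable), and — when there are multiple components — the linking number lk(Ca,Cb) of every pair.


V = -q^-6 + q^-5 - q^-4 + 2q^-3 - q^-2 + q^-1
<D> = A^-8 - A^-4 + 2 - A^4 + A^8 - A^12 (w = -4)
1 component over 10 crossings, w = -4
3 Fox colorings among 3^10, |V(-1)| = 7: not tricolorable
why: free reduction leaves σ1⁻¹ σ2⁻¹ σ2⁻¹ σ1⁻¹ σ1⁻¹ σ2 of the original 10 letters


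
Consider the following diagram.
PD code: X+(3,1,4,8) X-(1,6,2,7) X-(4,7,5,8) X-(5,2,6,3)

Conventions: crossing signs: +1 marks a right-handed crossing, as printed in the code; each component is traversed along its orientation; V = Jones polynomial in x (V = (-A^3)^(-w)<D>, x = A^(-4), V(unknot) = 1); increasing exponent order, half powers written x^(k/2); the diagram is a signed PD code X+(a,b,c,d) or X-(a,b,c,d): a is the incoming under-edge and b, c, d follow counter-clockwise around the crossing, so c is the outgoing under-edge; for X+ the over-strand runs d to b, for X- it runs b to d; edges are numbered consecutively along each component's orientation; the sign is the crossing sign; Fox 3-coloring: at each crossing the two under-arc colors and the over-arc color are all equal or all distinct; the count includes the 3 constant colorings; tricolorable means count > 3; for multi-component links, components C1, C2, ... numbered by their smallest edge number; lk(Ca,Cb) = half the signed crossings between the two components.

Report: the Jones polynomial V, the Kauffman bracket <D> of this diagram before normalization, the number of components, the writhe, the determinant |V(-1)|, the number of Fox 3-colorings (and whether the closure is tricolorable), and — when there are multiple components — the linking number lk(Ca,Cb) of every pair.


Jones polynomial: V(x) = 1
<D> = A^-6; writhe -2
components 1, writhe -2 (4 crossings)
3-colorings: 3 of 3^4, det 1 — not tricolorable
note: det 1 = |V(-1)|; not divisible by 3, so not tricolorable


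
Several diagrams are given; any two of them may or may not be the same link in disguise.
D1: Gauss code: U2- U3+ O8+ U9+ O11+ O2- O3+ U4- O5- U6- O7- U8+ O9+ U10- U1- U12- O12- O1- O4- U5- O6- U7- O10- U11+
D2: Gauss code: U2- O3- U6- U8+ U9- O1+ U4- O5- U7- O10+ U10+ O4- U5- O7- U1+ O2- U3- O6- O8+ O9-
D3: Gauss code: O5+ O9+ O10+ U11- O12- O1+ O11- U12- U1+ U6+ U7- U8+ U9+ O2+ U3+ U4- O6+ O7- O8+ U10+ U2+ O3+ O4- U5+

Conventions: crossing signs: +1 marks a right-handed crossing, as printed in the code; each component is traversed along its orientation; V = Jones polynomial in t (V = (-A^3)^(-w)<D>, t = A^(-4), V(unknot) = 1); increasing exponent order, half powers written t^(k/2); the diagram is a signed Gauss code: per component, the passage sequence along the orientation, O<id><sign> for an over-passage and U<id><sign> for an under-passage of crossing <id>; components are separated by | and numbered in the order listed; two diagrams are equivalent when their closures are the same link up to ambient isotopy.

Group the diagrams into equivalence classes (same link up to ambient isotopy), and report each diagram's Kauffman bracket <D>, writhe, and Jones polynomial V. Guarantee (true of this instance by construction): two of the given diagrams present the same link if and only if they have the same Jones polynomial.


grouping into links: {D1} | {D2} | {D3}
V(D1) = -t^-6 + 2t^-5 - 3t^-4 + 4t^-3 - 4t^-2 + 4t^-1 - 2 + 2t - t^2  (w -4, c 12, <D> = -A^-20 + 2A^-16 - 2A^-12 + 4A^-8 - 4A^-4 + 4 - 3A^4 + 2A^8 - A^12)
V(D2) = t^-8 - 2t^-7 + t^-6 - 2t^-5 + 2t^-4 + t^-2  [10 crossings, <D> = A^-4 + 2A^4 - 2A^8 + A^12 - 2A^16 + A^20, w = -4]
V(D3) = t + t^3 - t^4  [12 crossings, <D> = -A^-4 + 1 + A^8, w = +4]
why: comparing 3 Jones polynomials yields 3 groups


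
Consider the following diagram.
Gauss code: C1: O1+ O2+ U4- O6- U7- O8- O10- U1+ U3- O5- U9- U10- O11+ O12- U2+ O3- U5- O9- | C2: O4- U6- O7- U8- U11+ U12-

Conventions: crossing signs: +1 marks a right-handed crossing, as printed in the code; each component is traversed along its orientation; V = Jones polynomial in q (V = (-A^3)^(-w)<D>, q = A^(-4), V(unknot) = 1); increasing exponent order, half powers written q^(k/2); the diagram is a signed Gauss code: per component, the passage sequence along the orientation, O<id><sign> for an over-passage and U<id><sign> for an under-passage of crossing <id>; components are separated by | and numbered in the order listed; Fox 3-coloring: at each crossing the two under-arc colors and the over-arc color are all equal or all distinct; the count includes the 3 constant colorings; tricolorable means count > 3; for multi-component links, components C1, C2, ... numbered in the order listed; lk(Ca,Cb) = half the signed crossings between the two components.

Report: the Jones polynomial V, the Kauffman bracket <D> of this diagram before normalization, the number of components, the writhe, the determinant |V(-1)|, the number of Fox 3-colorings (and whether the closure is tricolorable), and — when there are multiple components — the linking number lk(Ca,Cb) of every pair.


V(q) = q^(-19/2) - 2q^(-17/2) + 2q^(-15/2) - 2q^(-13/2) + 2q^(-11/2) - 2q^(-9/2) - q^(-5/2)
bracket: -A^-8 - 2 + 2A^4 - 2A^8 + 2A^12 - 2A^16 + A^20, w = -6
2 components, writhe -6, over 12 crossings
lk(C1,C2) = -2
det 12, colorings 9 of 3^12 — tricolorable
observation: |V(-1)| = 12: so tricolorable, since 3 divides 12


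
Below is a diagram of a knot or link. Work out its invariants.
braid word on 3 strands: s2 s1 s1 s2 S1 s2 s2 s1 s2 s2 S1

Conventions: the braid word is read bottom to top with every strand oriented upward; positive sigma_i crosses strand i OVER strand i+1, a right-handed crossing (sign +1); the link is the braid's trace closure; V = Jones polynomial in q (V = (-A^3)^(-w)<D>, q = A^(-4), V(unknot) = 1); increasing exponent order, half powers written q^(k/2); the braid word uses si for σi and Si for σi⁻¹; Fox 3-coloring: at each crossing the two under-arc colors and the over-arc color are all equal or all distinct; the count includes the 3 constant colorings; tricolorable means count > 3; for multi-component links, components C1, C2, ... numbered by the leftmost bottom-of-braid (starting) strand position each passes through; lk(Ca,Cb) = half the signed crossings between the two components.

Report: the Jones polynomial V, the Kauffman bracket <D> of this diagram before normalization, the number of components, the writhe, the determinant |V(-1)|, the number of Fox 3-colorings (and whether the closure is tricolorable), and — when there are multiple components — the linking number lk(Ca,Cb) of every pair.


Jones polynomial: V(q) = -q^(5/2) - q^(19/2)
<D> = A^-17 + A^11; writhe +7
components 2, writhe +7 (11 crossings)
linking number lk(C1,C2) = +4
3-colorings: 9 of 3^11, det 0 — tricolorable
note: |V(-1)| = 0: so tricolorable, since 3 divides 0


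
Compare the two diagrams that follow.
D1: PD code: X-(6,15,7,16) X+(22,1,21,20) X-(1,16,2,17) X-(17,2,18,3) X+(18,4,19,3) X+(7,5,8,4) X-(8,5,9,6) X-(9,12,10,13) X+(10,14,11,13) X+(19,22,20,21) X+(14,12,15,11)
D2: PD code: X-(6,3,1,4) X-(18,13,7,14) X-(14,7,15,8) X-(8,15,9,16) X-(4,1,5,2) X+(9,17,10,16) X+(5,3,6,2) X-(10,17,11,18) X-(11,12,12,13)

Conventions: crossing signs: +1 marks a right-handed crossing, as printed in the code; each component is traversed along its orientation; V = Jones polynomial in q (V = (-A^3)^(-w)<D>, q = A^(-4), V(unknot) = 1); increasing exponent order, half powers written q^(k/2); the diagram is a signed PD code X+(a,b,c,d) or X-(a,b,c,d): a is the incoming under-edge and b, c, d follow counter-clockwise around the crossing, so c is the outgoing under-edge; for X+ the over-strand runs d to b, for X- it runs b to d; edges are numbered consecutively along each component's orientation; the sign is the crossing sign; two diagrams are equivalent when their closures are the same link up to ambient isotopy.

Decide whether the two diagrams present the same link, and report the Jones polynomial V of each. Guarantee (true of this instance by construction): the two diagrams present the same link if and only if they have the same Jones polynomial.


equivalent: no
D1 (bracket A^-7 + A; 11 crossings at w = +1): V = -q^(1/2) - q^(5/2)
V(D2) = q^(-9/2) - q^(-5/2) - q^(-3/2) - q^(-1/2)  (w -5, c 9, <D> = A^-13 + A^-9 + A^-5 - A^3)
key observation: 2 classes among 2 diagrams; unequal V(q) rules out equality


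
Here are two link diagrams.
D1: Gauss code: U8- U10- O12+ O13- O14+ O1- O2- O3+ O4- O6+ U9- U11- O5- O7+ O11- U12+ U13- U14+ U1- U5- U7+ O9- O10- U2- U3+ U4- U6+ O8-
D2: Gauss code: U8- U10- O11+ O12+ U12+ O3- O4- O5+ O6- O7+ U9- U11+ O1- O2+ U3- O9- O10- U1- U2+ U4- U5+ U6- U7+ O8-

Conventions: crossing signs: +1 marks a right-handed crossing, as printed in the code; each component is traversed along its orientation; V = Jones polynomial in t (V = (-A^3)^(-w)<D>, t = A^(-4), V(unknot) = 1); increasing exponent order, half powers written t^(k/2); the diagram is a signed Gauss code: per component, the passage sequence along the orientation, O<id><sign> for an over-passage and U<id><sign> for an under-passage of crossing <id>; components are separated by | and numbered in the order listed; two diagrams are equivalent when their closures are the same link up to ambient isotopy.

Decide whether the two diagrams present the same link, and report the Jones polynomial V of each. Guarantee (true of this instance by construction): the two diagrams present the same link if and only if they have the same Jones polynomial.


equivalent: yes
V(D1) = 1  (w -4, c 14, <D> = A^-12)
V(D2) = 1  (w -2, c 12, <D> = A^-6)
why: one V(t) for all 2 diagrams — one class (guaranteed)


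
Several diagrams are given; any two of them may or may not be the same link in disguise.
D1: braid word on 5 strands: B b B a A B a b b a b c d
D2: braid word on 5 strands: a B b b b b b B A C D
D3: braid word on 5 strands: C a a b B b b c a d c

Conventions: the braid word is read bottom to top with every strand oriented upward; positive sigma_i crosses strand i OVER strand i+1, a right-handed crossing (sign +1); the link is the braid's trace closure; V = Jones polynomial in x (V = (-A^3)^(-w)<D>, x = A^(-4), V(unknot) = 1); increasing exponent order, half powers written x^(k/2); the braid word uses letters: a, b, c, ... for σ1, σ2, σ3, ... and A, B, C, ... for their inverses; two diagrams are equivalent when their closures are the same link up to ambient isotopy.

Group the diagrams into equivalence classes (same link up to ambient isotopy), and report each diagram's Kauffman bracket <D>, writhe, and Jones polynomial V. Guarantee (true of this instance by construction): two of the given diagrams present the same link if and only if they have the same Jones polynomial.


classes: {D1} | {D2} | {D3}
V(D1) = -x^(1/2) + x^(3/2) - x^(5/2) - x^(9/2)  [13 crossings, <D> = A^-3 + A^5 - A^9 + A^13, w = +5]
V(D2) = -x^(1/2) - x^(3/2) - x^(5/2) + x^(9/2)  (w +1, c 11, <D> = -A^-15 + A^-7 + A^-3 + A)
V(D3) = -x^(3/2) - 2x^(7/2) + x^(9/2) - x^(11/2) + x^(13/2)  [11 crossings, <D> = -A^-5 + A^-1 - A^3 + 2A^7 + A^15, w = +7]
note: 3 values of V(x) split the 3 diagrams


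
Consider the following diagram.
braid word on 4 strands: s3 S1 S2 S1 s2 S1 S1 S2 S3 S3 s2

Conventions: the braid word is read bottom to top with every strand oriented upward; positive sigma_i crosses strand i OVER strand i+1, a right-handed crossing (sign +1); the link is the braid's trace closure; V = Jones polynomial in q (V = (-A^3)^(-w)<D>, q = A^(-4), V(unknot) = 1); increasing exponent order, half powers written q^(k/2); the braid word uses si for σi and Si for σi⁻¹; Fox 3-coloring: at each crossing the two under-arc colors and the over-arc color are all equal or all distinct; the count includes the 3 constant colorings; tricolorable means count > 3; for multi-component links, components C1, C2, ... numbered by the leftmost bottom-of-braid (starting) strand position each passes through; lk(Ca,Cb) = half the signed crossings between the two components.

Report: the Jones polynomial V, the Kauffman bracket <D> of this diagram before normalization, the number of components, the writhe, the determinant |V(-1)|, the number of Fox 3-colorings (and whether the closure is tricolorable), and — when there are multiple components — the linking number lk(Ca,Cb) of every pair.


Jones polynomial: V(q) = q^-8 - 2q^-7 + q^-6 - 2q^-5 + 2q^-4 + q^-2
<D> = -A^-7 - 2A + 2A^5 - A^9 + 2A^13 - A^17; writhe -5
components 1, writhe -5 (11 crossings)
3-colorings: 27 of 3^11, det 9 — tricolorable
note: V spans 6 powers of q: at least 6 crossings in any diagram


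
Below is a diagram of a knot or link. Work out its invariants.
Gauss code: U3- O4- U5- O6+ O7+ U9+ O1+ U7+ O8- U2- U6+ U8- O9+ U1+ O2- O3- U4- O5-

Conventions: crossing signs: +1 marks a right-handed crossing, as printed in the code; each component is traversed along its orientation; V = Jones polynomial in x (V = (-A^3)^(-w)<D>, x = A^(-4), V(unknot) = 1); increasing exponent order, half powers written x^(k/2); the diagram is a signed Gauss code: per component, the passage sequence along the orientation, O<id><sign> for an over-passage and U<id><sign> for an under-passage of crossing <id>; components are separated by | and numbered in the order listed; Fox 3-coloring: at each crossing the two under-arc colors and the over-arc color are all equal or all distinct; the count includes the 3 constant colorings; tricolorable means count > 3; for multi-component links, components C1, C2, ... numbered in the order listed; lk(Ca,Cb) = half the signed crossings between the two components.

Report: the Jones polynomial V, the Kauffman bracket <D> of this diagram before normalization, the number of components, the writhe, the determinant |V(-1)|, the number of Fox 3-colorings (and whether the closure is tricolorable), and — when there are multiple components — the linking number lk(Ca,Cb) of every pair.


V(x) = -x^-3 + x^-2 - x^-1 + 3 - x + x^2 - x^3
bracket: A^-15 - A^-11 + A^-7 - 3A^-3 + A - A^5 + A^9, w = -1
1 component, writhe -1, over 9 crossings
det 9, colorings 27 of 3^9 — tricolorable
observation: |V(-1)| = 9: so tricolorable, since 3 divides 9


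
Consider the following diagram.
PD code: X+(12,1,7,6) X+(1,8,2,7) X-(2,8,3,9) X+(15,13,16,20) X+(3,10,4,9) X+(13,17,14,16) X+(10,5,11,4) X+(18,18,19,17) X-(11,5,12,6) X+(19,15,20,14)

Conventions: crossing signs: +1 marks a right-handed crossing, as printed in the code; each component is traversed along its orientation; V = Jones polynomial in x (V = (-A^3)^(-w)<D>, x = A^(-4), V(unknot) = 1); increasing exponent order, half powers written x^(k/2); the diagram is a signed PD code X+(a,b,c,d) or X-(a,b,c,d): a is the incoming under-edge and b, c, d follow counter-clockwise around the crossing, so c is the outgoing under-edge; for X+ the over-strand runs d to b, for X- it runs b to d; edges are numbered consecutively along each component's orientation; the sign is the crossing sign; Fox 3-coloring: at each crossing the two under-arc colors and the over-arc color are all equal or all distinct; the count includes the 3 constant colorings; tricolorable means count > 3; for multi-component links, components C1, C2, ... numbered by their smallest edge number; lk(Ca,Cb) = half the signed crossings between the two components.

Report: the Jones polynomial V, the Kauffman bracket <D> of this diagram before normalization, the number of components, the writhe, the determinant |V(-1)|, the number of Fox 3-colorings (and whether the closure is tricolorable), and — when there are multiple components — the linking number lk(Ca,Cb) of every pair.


V = x + x^2 + 2x^3 + x^4 - x^7
<D> = -A^-10 + A^2 + 2A^6 + A^10 + A^14 (w = +6)
3 components over 10 crossings, w = +6
lk(C1,C2): +1
lk(C1,C3) = 0
linking number lk(C2,C3) = 0
27 Fox colorings among 3^10, |V(-1)| = 0: tricolorable
why: summing lk over 3 pairs gives +1


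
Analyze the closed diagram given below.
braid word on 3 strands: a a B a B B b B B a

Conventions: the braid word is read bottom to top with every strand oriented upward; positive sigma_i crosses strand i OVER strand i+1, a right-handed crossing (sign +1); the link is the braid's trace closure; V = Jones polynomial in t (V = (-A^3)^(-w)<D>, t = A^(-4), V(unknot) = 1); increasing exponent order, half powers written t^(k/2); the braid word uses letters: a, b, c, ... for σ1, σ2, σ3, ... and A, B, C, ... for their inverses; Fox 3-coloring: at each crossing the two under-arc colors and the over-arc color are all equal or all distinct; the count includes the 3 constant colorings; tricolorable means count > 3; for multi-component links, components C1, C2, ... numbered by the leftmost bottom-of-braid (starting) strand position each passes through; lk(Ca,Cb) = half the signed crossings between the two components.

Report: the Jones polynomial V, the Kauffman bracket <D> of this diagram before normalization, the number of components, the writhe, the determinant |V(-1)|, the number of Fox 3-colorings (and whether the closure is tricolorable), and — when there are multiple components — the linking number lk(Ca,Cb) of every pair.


V = t^-4 - 2t^-3 + 3t^-2 - 4t^-1 + 5 - 4t + 3t^2 - 2t^3 + t^4
<D> = A^-16 - 2A^-12 + 3A^-8 - 4A^-4 + 5 - 4A^4 + 3A^8 - 2A^12 + A^16 (w = 0)
1 component over 10 crossings, w = 0
3 Fox colorings among 3^10, |V(-1)| = 25: not tricolorable
why: free reduction leaves σ1 σ1 σ2⁻¹ σ1 σ2⁻¹ σ2⁻¹ σ2⁻¹ σ1 of the original 10 letters


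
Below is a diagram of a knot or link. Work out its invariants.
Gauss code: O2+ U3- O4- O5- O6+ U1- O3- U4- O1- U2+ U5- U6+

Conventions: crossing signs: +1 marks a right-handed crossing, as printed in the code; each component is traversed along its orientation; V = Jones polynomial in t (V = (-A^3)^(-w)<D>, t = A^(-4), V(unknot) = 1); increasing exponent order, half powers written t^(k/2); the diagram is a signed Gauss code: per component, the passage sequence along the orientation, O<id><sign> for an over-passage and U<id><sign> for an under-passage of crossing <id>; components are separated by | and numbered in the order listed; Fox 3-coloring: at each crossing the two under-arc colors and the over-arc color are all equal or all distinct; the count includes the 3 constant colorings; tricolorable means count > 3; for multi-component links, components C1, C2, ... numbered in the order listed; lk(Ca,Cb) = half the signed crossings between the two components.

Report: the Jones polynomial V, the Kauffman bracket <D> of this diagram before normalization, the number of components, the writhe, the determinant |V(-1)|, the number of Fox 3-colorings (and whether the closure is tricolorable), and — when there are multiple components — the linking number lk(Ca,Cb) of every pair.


V(t) = -t^-4 + t^-3 + t^-1
bracket: A^-2 + A^6 - A^10, w = -2
1 component, writhe -2, over 6 crossings
det 3, colorings 9 of 3^6 — tricolorable
observation: the span of V is 3, forcing >= 3 crossings in any diagram


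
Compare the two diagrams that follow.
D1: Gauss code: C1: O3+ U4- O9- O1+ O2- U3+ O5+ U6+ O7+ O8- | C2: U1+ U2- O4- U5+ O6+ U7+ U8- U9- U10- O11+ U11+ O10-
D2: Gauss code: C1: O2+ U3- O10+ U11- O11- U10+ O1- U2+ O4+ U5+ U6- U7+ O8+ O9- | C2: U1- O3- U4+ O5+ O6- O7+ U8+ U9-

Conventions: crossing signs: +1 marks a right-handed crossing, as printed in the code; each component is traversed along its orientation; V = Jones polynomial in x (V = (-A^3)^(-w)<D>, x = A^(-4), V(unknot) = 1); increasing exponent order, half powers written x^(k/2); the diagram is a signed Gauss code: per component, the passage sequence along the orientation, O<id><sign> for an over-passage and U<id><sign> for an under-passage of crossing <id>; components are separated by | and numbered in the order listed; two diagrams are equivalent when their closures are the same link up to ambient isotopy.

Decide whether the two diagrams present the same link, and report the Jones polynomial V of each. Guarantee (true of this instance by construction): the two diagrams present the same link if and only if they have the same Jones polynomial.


same link: yes
V(D1) = -x^(-3/2) + x^(-1/2) - 2x^(1/2) + x^(3/2) - 2x^(5/2) + x^(7/2)  [11 crossings, <D> = -A^-11 + 2A^-7 - A^-3 + 2A - A^5 + A^9, w = +1]
V(D2) = -x^(-3/2) + x^(-1/2) - 2x^(1/2) + x^(3/2) - 2x^(5/2) + x^(7/2)  [11 crossings, <D> = -A^-11 + 2A^-7 - A^-3 + 2A - A^5 + A^9, w = +1]
insight: Reidemeister moves carry D1 (11 crossings) to D2 (11)


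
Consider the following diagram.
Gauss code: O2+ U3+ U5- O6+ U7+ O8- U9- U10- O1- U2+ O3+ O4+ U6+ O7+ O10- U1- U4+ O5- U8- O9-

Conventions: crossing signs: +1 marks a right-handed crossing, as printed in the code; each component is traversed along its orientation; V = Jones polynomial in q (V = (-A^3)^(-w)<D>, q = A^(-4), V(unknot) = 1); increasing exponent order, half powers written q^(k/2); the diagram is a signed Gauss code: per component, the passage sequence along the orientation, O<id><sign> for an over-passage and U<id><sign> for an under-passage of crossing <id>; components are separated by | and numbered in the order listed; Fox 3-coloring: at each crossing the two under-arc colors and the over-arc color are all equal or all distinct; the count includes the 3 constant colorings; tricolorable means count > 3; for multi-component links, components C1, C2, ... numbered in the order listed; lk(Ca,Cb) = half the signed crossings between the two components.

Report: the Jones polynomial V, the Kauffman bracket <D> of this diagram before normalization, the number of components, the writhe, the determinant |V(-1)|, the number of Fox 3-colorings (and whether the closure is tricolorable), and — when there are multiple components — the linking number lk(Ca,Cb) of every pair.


Jones polynomial: V(q) = q^-4 - 3q^-3 + 5q^-2 - 6q^-1 + 7 - 6q + 5q^2 - 3q^3 + q^4
<D> = A^-16 - 3A^-12 + 5A^-8 - 6A^-4 + 7 - 6A^4 + 5A^8 - 3A^12 + A^16; writhe 0
components 1, writhe 0 (10 crossings)
3-colorings: 3 of 3^10, det 37 — not tricolorable
note: palindromic: swapping q for 1/q fixes V


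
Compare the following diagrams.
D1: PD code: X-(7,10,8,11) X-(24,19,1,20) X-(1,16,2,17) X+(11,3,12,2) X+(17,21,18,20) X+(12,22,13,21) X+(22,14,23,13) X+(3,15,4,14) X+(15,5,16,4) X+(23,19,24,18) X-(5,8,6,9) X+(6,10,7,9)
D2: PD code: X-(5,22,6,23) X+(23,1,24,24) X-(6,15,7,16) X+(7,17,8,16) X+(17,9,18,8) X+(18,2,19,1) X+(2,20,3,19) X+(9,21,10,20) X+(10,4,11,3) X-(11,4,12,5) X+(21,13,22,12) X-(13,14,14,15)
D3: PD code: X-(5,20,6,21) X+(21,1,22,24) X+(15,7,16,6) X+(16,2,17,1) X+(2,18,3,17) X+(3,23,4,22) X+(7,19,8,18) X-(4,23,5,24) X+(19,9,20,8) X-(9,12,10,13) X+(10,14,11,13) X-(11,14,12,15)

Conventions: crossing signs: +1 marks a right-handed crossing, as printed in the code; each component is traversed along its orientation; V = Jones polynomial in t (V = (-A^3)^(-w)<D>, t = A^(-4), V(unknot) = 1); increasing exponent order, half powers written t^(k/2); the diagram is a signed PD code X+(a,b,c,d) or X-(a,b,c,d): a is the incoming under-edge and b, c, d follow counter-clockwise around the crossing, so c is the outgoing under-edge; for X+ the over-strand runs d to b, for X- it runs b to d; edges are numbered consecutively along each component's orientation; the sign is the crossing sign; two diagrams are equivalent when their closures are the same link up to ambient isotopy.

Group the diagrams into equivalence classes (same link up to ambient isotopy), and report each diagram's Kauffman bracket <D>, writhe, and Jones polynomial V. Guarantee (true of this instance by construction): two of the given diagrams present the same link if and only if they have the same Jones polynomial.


grouping into links: {D1, D2, D3}
V(D1) = t - t^2 + 2t^3 - t^4 + t^5 - t^6  (w +4, c 12, <D> = -A^-12 + A^-8 - A^-4 + 2 - A^4 + A^8)
V(D2) = t - t^2 + 2t^3 - t^4 + t^5 - t^6  [12 crossings, <D> = -A^-12 + A^-8 - A^-4 + 2 - A^4 + A^8, w = +4]
D3 (bracket -A^-12 + A^-8 - A^-4 + 2 - A^4 + A^8; 12 crossings at w = +4): V = t - t^2 + 2t^3 - t^4 + t^5 - t^6
why: one V(t) for all 3 diagrams — one class (guaranteed)


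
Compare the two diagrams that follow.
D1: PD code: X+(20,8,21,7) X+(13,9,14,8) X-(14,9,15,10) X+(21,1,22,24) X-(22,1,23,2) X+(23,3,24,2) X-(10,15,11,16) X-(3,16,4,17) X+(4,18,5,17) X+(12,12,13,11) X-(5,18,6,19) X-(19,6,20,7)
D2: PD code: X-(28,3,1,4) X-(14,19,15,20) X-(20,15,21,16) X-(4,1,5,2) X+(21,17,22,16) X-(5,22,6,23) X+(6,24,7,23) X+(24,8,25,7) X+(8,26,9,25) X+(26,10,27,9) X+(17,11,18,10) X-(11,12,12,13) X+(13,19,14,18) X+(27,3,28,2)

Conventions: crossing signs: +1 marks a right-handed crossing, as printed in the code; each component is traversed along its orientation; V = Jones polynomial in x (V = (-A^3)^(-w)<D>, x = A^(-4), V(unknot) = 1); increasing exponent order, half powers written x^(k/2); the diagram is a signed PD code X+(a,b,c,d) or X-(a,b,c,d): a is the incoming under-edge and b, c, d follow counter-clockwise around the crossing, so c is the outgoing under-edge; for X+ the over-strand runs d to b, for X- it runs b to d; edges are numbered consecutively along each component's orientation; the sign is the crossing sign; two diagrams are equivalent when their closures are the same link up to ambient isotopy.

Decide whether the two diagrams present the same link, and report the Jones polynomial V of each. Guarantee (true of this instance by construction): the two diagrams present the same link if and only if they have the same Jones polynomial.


same link: no
V(D1) = 1  [12 crossings, <D> = 1, w = 0]
V(D2) = x + x^3 - x^4  [14 crossings, <D> = -A^-10 + A^-6 + A^2, w = +2]
insight: V(x) takes 2 values over 2 diagrams, fixing the grouping


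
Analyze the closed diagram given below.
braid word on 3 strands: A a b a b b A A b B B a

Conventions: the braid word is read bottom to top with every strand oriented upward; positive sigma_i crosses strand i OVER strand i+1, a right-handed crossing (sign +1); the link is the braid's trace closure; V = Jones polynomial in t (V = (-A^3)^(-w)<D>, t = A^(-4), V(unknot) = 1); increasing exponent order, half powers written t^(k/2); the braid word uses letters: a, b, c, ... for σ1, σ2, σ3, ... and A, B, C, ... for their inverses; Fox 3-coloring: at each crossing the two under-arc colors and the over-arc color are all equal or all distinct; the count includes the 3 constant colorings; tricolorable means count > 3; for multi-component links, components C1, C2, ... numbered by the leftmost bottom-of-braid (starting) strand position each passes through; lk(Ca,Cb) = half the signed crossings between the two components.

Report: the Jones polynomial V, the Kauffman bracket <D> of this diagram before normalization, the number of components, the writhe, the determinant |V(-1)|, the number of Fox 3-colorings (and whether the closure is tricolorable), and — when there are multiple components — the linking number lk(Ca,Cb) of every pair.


V(t) = t + t^3 - t^4
bracket: -A^-10 + A^-6 + A^2, w = +2
1 component, writhe +2, over 12 crossings
det 3, colorings 9 of 3^12 — tricolorable
observation: det 3 = |V(-1)|; divisible by 3, so tricolorable


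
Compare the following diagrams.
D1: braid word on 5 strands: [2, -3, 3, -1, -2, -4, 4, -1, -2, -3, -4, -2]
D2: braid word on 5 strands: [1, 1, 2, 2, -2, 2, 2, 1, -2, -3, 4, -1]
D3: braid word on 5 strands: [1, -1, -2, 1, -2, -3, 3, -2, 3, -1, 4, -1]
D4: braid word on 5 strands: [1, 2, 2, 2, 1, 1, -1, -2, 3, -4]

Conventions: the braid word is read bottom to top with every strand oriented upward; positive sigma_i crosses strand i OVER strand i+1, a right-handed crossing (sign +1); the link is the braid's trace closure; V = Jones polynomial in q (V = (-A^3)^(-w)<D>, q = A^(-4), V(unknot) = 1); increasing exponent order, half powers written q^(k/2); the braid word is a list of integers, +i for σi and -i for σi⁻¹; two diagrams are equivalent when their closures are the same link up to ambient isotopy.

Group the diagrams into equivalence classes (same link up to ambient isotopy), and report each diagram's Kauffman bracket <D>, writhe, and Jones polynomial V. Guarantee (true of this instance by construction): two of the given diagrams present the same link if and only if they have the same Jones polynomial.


equivalence classes: {D1} | {D2, D4} | {D3}
D1 (bracket A^-14 + A^-6 - A^-2; 12 crossings at w = -6): V = -q^-4 + q^-3 + q^-1
D2 (bracket -A^-12 + A^-8 - A^-4 + 2 - A^4 + A^8; 12 crossings at w = +4): V = q - q^2 + 2q^3 - q^4 + q^5 - q^6
V(D3) = -q^-6 + q^-5 - q^-4 + 2q^-3 - q^-2 + q^-1  [12 crossings, <D> = A^-2 - A^2 + 2A^6 - A^10 + A^14 - A^18, w = -2]
D4 (bracket -A^-12 + A^-8 - A^-4 + 2 - A^4 + A^8; 10 crossings at w = +4): V = q - q^2 + 2q^3 - q^4 + q^5 - q^6
observation: comparing 4 Jones polynomials yields 3 groups


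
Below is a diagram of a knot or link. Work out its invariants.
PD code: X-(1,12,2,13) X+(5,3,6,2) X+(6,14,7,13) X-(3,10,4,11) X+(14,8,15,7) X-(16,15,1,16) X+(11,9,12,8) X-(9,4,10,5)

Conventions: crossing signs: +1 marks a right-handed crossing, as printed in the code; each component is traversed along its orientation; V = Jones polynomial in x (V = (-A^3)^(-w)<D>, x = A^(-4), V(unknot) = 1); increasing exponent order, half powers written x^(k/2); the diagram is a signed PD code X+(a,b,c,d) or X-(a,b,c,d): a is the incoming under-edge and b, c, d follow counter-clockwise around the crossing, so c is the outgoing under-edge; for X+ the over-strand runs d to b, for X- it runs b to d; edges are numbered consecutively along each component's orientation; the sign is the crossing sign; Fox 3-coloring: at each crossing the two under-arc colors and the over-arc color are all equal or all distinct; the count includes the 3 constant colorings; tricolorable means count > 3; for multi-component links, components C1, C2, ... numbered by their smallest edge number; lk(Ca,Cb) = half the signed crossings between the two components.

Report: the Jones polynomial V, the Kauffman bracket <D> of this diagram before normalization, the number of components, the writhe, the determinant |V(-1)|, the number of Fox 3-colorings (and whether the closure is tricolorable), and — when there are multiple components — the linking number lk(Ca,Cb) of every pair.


Jones polynomial: V(x) = x^-2 - x^-1 + 2 - 2x + x^2 - x^3 + x^4
<D> = A^-16 - A^-12 + A^-8 - 2A^-4 + 2 - A^4 + A^8; writhe 0
components 1, writhe 0 (8 crossings)
3-colorings: 9 of 3^8, det 9 — tricolorable
note: w = 0 shifts under R1 moves; the (-A^3)^(0) factor cancels that in V


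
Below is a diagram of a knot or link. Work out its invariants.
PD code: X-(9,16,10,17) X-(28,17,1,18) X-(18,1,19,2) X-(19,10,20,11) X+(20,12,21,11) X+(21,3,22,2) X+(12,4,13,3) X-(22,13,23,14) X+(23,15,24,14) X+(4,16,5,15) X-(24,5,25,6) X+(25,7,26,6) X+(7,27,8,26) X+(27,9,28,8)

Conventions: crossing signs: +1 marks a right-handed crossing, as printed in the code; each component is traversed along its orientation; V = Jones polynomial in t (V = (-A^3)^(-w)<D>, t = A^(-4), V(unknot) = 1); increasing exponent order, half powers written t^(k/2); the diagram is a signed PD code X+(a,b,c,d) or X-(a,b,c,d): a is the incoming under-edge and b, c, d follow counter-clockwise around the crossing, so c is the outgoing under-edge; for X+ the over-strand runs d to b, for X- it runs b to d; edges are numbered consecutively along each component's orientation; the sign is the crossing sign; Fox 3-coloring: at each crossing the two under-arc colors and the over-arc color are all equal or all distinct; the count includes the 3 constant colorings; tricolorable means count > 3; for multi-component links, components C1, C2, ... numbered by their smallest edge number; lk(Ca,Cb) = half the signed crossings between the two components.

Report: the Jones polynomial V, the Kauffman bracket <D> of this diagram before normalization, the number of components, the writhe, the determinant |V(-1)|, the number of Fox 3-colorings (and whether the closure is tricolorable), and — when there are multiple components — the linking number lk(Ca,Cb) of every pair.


Jones polynomial: V(t) = t + t^3 - t^4
<D> = -A^-10 + A^-6 + A^2; writhe +2
components 1, writhe +2 (14 crossings)
3-colorings: 9 of 3^14, det 3 — tricolorable
note: w = +2 shifts under R1 moves; the (-A^3)^(-2) factor cancels that in V


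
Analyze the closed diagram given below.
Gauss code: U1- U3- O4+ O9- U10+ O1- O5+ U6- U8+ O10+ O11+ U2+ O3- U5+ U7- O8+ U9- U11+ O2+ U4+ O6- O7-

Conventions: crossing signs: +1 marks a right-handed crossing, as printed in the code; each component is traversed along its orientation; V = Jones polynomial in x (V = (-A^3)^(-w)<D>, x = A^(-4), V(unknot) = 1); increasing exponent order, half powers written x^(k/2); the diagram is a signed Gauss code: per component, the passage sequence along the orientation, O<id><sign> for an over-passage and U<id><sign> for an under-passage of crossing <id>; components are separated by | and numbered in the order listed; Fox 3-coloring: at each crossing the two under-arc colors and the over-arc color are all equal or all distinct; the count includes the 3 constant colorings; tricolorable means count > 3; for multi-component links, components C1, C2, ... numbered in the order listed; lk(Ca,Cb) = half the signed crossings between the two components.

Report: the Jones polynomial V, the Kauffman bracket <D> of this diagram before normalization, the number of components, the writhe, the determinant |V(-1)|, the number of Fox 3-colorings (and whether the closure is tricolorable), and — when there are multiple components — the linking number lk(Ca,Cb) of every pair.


V(x) = x^-3 - 2x^-2 + 2x^-1 - 2 + 3x - 2x^2 + 2x^3 - x^4
bracket: A^-13 - 2A^-9 + 2A^-5 - 3A^-1 + 2A^3 - 2A^7 + 2A^11 - A^15, w = +1
1 component, writhe +1, over 11 crossings
det 15, colorings 9 of 3^11 — tricolorable
observation: det 15 = |V(-1)|; divisible by 3, so tricolorable
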